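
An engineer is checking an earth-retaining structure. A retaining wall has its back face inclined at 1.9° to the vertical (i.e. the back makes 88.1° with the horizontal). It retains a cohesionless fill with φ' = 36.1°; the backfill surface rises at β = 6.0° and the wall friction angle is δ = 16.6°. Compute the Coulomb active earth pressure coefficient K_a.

K_a = sin²(α+φ) / [sin²α · sin(α−δ) · (1 + √{sin(φ+δ)sin(φ−β) / (sin(α−δ)sin(α+β))})²].
With α = 88.1°, φ = 36.1°, δ = 16.6°, β = 6.0°: K_a = 0.2654.

0.265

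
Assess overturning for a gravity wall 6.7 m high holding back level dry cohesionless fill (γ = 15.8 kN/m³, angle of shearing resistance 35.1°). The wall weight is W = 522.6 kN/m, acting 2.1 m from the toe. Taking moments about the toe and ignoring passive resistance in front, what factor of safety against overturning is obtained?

5.14

K_a = tan²(45° − 35.1°/2) = 0.2698.
P_a = ½K_aγH² = 0.5×0.2698×15.8×6.7² = 95.69 kN/m, acting at H/3 = 2.233 m above the base.
Overturning moment M_o = P_a × H/3 = 95.69 × 2.233 = 213.7.
Resisting moment M_r = W × 2.1 = 522.6 × 2.1 = 1097.
FS_overturning = M_r/M_o = 1097/213.7 = 5.135.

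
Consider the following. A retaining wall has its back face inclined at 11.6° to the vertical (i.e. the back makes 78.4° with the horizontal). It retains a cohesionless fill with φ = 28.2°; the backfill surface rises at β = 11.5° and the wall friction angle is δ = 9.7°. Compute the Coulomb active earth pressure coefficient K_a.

K_a = sin²(α+φ) / [sin²α · sin(α−δ) · (1 + √{sin(φ+δ)sin(φ−β) / (sin(α−δ)sin(α+β))})²].
With α = 78.4°, φ = 28.2°, δ = 9.7°, β = 11.5°: K_a = 0.4987.

0.499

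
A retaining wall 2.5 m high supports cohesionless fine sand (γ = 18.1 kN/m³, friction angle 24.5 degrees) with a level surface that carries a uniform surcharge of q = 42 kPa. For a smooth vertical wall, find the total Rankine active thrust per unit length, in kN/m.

66.8 kN/m

K_a = tan²(45° − φ/2) = 0.4137.
Soil triangle: ½ K_a γ H² = 0.5×0.4137×18.1×2.5² = 23.40 kN/m.
Surcharge rectangle: K_a q H = 0.4137×42×2.5 = 43.44 kN/m.
Total = 23.40 + 43.44 = 66.84 kN/m.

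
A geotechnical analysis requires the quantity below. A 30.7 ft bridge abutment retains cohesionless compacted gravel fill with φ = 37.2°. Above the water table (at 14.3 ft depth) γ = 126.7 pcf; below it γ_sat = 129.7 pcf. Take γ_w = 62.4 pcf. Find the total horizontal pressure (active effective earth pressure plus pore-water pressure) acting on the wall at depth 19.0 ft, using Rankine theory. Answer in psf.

K_a = (1 − sin φ)/(1 + sin φ) = 0.2464.
γ' = 129.7 − 62.4 = 67.30 pcf.
Effective vertical stress at 19.0 ft: σ'_v = 126.7×14.3 + 67.30×4.70 = 2128 psf.
σ'_h = K_a σ'_v = 0.2464 × 2128 = 524.4 psf; u = γ_w × 4.70 = 293.3 psf.
Total σ_h = 524.4 + 293.3 = 817.7 psf.

818 psf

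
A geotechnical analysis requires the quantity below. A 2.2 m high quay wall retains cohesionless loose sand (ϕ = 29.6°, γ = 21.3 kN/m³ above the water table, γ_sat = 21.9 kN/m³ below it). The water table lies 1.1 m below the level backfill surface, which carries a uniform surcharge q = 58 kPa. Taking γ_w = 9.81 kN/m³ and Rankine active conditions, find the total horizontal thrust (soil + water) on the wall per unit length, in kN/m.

64.7 kN/m

K_a = tan²(45° − φ/2) = 0.3387.
γ' = 21.9 − 9.81 = 12.09 kN/m³. h₂ = H − d_w = 1.1 m.
σ'_h: at surface K_a·q = 19.65; at WT K_a(q+γd_w) = 27.58; at base K_a(q+γd_w+γ'h₂) = 32.09 kPa.
P₁ = ½(19.65+27.58)×1.1 = 25.98; P₂ = ½(27.58+32.09)×1.1 = 32.82; P_w = ½γ_w h₂² = 5.935.
Total = 25.98+32.82+5.935 = 64.73 kN/m.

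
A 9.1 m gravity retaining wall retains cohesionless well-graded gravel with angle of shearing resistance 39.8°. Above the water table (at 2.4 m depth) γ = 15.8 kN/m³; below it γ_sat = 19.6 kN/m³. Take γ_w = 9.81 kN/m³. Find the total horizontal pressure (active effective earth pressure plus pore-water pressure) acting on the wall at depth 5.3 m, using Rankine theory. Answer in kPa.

43.0 kPa

K_a = (1 − sin φ)/(1 + sin φ) = 0.2194.
γ' = 19.6 − 9.81 = 9.790 kN/m³.
Effective vertical stress at 5.3 m: σ'_v = 15.8×2.4 + 9.790×2.90 = 66.31 kPa.
σ'_h = K_a σ'_v = 0.2194 × 66.31 = 14.55 kPa; u = γ_w × 2.90 = 28.45 kPa.
Total σ_h = 14.55 + 28.45 = 43.00 kPa.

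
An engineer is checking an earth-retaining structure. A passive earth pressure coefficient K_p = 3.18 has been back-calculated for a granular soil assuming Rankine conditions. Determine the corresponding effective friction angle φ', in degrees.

31.4°

K_p = (1+sin φ)/(1−sin φ) ⇒ sin φ = (K_p − 1)/(K_p + 1) = 0.5215.
φ = arcsin(0.5215) = 31.44°.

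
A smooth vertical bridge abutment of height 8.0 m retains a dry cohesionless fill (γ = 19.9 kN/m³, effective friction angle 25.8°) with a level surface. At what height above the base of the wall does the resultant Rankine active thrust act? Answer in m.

K_a = 0.3935.
The pressure distribution is triangular, so the resultant acts at H/3 above the base = 8.0/3 = 2.667 m.

2.67 m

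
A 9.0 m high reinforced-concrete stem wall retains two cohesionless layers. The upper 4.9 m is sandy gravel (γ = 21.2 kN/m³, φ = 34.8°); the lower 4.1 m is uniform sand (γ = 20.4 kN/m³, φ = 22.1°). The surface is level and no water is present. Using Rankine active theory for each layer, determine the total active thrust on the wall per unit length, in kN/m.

K_a1 = tan²(45°−34.8°/2) = 0.2733; K_a2 = tan²(45°−22.1°/2) = 0.4533.
Layer 1: σ at base = K_a1 γ₁ h₁ = 28.39 kPa; P₁ = ½×28.39×4.9 = 69.56.
Layer 2: σ_v at top = γ₁h₁ = 103.9; σ_h top = K_a2×103.9 = 47.08; σ_h base = K_a2×(103.9+20.4×4.1) = 84.99.
P₂ = ½(47.08+84.99)×4.1 = 270.8. Total P_a = 69.56+270.8 = 340.3 kN/m.

340 kN/m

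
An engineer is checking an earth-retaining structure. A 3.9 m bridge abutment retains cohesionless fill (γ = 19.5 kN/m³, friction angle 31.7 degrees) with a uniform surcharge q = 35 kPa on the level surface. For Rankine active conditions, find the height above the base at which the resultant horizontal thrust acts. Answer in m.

K_a = 0.3111.
Triangular part P₁ = ½K_aγH² = 46.13 at H/3 = 1.300 m; rectangular part P₂ = K_a q H = 42.46 at H/2 = 1.950 m.
ȳ = (P₁·1.300 + P₂·1.950)/(P₁+P₂) = 1.612 m.

1.61 m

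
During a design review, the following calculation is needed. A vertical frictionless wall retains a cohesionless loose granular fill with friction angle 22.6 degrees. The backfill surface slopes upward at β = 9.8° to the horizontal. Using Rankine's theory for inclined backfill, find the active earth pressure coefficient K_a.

K_a = cos β · (cos β − √(cos²β − cos²φ)) / (cos β + √(cos²β − cos²φ)).
cos β = 0.9854, cos φ = 0.9232, √(cos²β − cos²φ) = 0.3445.
K_a = 0.9854 × (0.9854 − 0.3445)/(0.9854 + 0.3445) = 0.4748.

0.475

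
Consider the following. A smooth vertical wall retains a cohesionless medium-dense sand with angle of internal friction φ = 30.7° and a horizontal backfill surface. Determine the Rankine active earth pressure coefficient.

0.324

K_a = (1 − sin φ)/(1 + sin φ) = (1 − sin 30.7°)/(1 + sin 30.7°) = 0.3240.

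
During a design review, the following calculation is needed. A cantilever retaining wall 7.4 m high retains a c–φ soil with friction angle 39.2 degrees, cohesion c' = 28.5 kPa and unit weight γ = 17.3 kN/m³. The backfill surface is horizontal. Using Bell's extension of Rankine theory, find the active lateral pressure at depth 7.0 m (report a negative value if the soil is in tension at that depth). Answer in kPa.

K_a = (1 − sin φ)/(1 + sin φ) = 0.2255.
σ_a = K_a γ z − 2c√K_a = 0.2255×17.3×7.0 − 2×28.5×0.4748 = 0.2386 kPa.

0.239 kPa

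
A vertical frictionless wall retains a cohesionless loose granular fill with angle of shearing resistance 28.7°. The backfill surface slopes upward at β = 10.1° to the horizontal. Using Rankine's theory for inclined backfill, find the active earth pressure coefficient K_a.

0.370

K_a = cos β · (cos β − √(cos²β − cos²φ)) / (cos β + √(cos²β − cos²φ)).
cos β = 0.9845, cos φ = 0.8771, √(cos²β − cos²φ) = 0.4471.
K_a = 0.9845 × (0.9845 − 0.4471)/(0.9845 + 0.4471) = 0.3696.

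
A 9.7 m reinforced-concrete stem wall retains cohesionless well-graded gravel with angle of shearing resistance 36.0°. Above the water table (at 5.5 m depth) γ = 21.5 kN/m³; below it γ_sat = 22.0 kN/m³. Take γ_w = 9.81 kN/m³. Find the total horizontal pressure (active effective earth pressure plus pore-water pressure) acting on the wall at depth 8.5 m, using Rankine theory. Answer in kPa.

69.6 kPa

K_a = (1 − sin φ)/(1 + sin φ) = 0.2596.
γ' = 22.0 − 9.81 = 12.19 kN/m³.
Effective vertical stress at 8.5 m: σ'_v = 21.5×5.5 + 12.19×3.00 = 154.8 kPa.
σ'_h = K_a σ'_v = 0.2596 × 154.8 = 40.19 kPa; u = γ_w × 3.00 = 29.43 kPa.
Total σ_h = 40.19 + 29.43 = 69.62 kPa.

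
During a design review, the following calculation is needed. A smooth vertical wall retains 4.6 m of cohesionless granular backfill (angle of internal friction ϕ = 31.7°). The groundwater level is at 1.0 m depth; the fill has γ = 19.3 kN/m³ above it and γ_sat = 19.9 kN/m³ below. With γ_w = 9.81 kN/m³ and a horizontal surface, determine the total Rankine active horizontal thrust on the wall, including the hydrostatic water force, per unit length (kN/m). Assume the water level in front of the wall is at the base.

K_a = tan²(45° − φ/2) = 0.3111.
γ' = 19.9 − 9.81 = 10.09 kN/m³. Depth below WT = 3.6 m.
σ'_h at WT = K_a γ d_w = 6.004 kPa; at base = 6.004 + K_a γ' × 3.6 = 17.30 kPa.
P₁ (0–1.0 m) = ½×6.004×1.0 = 3.002. P₂ (1.0–4.6 m) = ½(6.004+17.30)×3.6 = 41.95.
P_w = ½ γ_w h₂² = 0.5×9.81×3.6² = 63.57. Total = 3.002+41.95+63.57 = 108.5 kN/m.

109 kN/m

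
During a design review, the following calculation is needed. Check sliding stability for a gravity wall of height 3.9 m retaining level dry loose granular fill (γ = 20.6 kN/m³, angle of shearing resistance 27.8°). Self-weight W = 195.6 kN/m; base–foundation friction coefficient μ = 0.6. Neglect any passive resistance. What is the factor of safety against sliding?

2.06

K_a = tan²(45° − 27.8°/2) = 0.3639.
P_a = ½K_aγH² = 0.5×0.3639×20.6×3.9² = 57.01 kN/m, acting at H/3 = 1.300 m above the base.
FS_sliding = μW / P_a = 0.6×195.6 / 57.01 = 2.059.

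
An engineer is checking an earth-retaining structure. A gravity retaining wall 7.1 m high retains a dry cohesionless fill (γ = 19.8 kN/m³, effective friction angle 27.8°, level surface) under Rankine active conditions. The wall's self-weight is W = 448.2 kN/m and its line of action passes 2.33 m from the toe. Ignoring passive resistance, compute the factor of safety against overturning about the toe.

2.43

K_a = tan²(45° − 27.8°/2) = 0.3639.
P_a = ½K_aγH² = 0.5×0.3639×19.8×7.1² = 181.6 kN/m, acting at H/3 = 2.367 m above the base.
Overturning moment M_o = P_a × H/3 = 181.6 × 2.367 = 429.8.
Resisting moment M_r = W × 2.33 = 448.2 × 2.33 = 1044.
FS_overturning = M_r/M_o = 1044/429.8 = 2.430.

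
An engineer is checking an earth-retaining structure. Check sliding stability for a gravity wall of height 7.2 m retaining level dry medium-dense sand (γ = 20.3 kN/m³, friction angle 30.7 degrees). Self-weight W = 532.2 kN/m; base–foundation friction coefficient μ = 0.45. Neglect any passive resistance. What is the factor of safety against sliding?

1.40

K_a = tan²(45° − 30.7°/2) = 0.3240.
P_a = ½K_aγH² = 0.5×0.3240×20.3×7.2² = 170.5 kN/m, acting at H/3 = 2.400 m above the base.
FS_sliding = μW / P_a = 0.45×532.2 / 170.5 = 1.405.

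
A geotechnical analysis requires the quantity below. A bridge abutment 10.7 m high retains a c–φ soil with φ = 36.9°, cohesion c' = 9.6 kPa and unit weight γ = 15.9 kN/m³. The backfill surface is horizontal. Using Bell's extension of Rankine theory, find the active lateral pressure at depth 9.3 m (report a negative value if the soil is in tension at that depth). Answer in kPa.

K_a = (1 − sin φ)/(1 + sin φ) = 0.2497.
σ_a = K_a γ z − 2c√K_a = 0.2497×15.9×9.3 − 2×9.6×0.4997 = 27.33 kPa.

27.3 kPa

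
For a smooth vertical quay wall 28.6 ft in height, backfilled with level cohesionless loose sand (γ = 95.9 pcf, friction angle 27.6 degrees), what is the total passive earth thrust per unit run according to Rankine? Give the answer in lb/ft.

107000 lb/ft

K_p = tan²(45° + φ/2) = 2.726.
P_p = ½ K_p γ H² = 0.5 × 2.726 × 95.9 × 28.6² = 106900 lb/ft.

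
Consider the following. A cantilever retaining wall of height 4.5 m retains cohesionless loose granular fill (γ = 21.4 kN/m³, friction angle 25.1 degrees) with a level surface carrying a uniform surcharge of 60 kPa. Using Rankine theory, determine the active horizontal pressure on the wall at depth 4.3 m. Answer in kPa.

61.5 kPa

K_a = (1 − sin φ)/(1 + sin φ) = 0.4043.
σ_v = γz + q = 21.4 × 4.3 + 60 = 152.0 kPa.
σ_h = K_a σ_v = 0.4043 × 152.0 = 61.46 kPa.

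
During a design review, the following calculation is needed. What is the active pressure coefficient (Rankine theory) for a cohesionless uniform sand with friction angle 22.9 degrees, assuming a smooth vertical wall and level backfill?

K_a = (1 − sin φ)/(1 + sin φ) = (1 − sin 22.9°)/(1 + sin 22.9°) = 0.4398.

0.440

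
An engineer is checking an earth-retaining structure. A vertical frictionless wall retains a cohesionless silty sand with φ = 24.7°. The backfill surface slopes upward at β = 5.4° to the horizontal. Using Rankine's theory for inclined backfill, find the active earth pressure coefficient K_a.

0.418

K_a = cos β · (cos β − √(cos²β − cos²φ)) / (cos β + √(cos²β − cos²φ)).
cos β = 0.9956, cos φ = 0.9085, √(cos²β − cos²φ) = 0.4071.
K_a = 0.9956 × (0.9956 − 0.4071)/(0.9956 + 0.4071) = 0.4176.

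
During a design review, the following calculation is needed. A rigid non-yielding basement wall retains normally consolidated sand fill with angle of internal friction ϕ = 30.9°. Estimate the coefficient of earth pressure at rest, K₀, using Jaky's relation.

0.486

K₀ = 1 − sin φ' = 1 − sin 30.9° = 0.4865.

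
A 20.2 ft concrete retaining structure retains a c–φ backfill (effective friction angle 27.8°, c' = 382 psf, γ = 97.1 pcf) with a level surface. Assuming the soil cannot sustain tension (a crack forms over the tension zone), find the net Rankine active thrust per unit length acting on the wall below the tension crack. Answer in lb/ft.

905 lb/ft

K_a = 0.3639; √K_a = 0.6032.
Tension-crack depth z_c = 2c/(γ√K_a) = 2×382/(97.1×0.6032) = 13.04 ft.
σ_a at base = K_a γ H − 2c√K_a = 0.3639×97.1×20.2 − 2×382×0.6032 = 252.9 psf.
P_a = ½ × 252.9 × (H − z_c) = 0.5×252.9×7.157 = 904.9 lb/ft.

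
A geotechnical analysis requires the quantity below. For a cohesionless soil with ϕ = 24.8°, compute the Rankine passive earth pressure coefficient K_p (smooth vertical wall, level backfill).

K_p = (1 + sin φ)/(1 − sin φ) = tan²(45° + 24.8°/2) = 2.445.

2.45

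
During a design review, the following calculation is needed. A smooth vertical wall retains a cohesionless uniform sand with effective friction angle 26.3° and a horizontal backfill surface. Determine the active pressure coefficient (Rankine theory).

K_a = tan²(45° − φ/2) = tan²(31.85°) = 0.3859.

0.386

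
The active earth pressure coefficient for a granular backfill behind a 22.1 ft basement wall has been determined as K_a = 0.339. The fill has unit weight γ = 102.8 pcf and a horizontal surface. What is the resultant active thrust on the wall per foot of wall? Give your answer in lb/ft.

P = ½ K_a γ H² = 0.5 × 0.339 × 102.8 × 22.1² = 8510 lb/ft.

8510 lb/ft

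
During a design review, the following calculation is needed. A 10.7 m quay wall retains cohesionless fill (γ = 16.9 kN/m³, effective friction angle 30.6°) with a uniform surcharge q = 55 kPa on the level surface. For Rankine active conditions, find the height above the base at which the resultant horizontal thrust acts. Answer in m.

4.24 m

K_a = 0.3253.
Triangular part P₁ = ½K_aγH² = 314.8 at H/3 = 3.567 m; rectangular part P₂ = K_a q H = 191.5 at H/2 = 5.350 m.
ȳ = (P₁·3.567 + P₂·5.350)/(P₁+P₂) = 4.241 m.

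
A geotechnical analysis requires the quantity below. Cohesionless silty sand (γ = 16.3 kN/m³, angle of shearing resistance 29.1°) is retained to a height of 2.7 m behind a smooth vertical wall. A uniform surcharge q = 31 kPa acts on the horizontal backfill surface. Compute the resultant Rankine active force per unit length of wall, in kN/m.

K_a = tan²(45° − φ/2) = 0.3456.
Soil triangle: ½ K_a γ H² = 0.5×0.3456×16.3×2.7² = 20.53 kN/m.
Surcharge rectangle: K_a q H = 0.3456×31×2.7 = 28.93 kN/m.
Total = 20.53 + 28.93 = 49.46 kN/m.

49.5 kN/m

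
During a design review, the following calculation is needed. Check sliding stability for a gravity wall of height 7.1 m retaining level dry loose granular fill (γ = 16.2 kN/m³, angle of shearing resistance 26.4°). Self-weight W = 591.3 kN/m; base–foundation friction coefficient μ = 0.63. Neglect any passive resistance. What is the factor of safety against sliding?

2.37

K_a = tan²(45° − 26.4°/2) = 0.3844.
P_a = ½K_aγH² = 0.5×0.3844×16.2×7.1² = 157.0 kN/m, acting at H/3 = 2.367 m above the base.
FS_sliding = μW / P_a = 0.63×591.3 / 157.0 = 2.373.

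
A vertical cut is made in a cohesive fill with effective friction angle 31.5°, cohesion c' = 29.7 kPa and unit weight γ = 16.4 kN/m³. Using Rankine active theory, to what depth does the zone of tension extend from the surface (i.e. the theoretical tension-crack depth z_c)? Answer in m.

K_a = tan²(45° − 31.5°/2) = 0.3136; √K_a = 0.5600.
The active pressure is zero where K_a γ z = 2c√K_a, so z_c = 2c/(γ√K_a) = 2×29.7/(16.4×0.5600) = 6.467 m.

6.47 m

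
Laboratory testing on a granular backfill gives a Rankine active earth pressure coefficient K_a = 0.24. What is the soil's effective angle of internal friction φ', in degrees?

K_a = tan²(45° − φ/2) ⇒ 45° − φ/2 = arctan(√0.24) = 26.10°.
φ = 2(45° − 26.10°) = 37.80°.

37.8°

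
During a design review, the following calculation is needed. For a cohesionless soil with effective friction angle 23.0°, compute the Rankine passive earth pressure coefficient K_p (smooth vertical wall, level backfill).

2.28

K_p = (1 + sin φ)/(1 − sin φ) = tan²(45° + 23.0°/2) = 2.283.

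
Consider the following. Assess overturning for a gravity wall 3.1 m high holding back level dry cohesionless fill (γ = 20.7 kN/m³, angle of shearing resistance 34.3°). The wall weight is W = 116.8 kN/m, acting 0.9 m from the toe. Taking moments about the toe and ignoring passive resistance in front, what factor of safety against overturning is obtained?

K_a = tan²(45° − 34.3°/2) = 0.2792.
P_a = ½K_aγH² = 0.5×0.2792×20.7×3.1² = 27.77 kN/m, acting at H/3 = 1.033 m above the base.
Overturning moment M_o = P_a × H/3 = 27.77 × 1.033 = 28.69.
Resisting moment M_r = W × 0.9 = 116.8 × 0.9 = 105.1.
FS_overturning = M_r/M_o = 105.1/28.69 = 3.664.

3.66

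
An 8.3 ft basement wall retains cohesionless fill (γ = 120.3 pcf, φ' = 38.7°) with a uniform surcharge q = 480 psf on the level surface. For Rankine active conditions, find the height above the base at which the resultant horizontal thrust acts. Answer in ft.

3.44 ft

K_a = 0.2306.
Triangular part P₁ = ½K_aγH² = 955.5 at H/3 = 2.767 ft; rectangular part P₂ = K_a q H = 918.7 at H/2 = 4.150 ft.
ȳ = (P₁·2.767 + P₂·4.150)/(P₁+P₂) = 3.445 ft.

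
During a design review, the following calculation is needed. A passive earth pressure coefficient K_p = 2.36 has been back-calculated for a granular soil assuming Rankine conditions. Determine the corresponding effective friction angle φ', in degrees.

23.9°

K_p = (1+sin φ)/(1−sin φ) ⇒ sin φ = (K_p − 1)/(K_p + 1) = 0.4048.
φ = arcsin(0.4048) = 23.88°.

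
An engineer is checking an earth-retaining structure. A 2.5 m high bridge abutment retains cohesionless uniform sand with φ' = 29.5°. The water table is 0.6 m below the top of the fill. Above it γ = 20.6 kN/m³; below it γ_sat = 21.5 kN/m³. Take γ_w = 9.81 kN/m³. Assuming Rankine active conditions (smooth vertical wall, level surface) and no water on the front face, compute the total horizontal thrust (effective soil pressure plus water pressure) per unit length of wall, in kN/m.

K_a = tan²(45° − φ/2) = 0.3401.
γ' = 21.5 − 9.81 = 11.69 kN/m³. Depth below WT = 1.9 m.
σ'_h at WT = K_a γ d_w = 4.204 kPa; at base = 4.204 + K_a γ' × 1.9 = 11.76 kPa.
P₁ (0–0.6 m) = ½×4.204×0.6 = 1.261. P₂ (0.6–2.5 m) = ½(4.204+11.76)×1.9 = 15.16.
P_w = ½ γ_w h₂² = 0.5×9.81×1.9² = 17.71. Total = 1.261+15.16+17.71 = 34.13 kN/m.

34.1 kN/m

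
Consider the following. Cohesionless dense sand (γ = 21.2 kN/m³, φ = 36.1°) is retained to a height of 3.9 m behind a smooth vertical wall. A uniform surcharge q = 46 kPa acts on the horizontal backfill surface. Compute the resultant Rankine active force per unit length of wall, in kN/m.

K_a = tan²(45° − φ/2) = 0.2585.
Soil triangle: ½ K_a γ H² = 0.5×0.2585×21.2×3.9² = 41.68 kN/m.
Surcharge rectangle: K_a q H = 0.2585×46×3.9 = 46.37 kN/m.
Total = 41.68 + 46.37 = 88.05 kN/m.

88.1 kN/m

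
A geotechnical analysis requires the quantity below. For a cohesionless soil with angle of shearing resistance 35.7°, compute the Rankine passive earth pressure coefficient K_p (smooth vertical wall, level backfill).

K_p = (1 + sin φ)/(1 − sin φ) = tan²(45° + 35.7°/2) = 3.802.

3.80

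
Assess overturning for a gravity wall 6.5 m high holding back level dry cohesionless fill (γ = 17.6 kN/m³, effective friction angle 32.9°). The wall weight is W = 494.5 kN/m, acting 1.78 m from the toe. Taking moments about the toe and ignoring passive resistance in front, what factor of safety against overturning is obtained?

K_a = tan²(45° − 32.9°/2) = 0.2960.
P_a = ½K_aγH² = 0.5×0.2960×17.6×6.5² = 110.1 kN/m, acting at H/3 = 2.167 m above the base.
Overturning moment M_o = P_a × H/3 = 110.1 × 2.167 = 238.5.
Resisting moment M_r = W × 1.78 = 494.5 × 1.78 = 880.2.
FS_overturning = M_r/M_o = 880.2/238.5 = 3.691.

3.69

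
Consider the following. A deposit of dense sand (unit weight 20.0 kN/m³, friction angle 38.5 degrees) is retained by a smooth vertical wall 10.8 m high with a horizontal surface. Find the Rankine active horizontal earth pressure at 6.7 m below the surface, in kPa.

31.2 kPa

K_a = (1 − sin φ)/(1 + sin φ) = 0.2327.
σ_h = K_a γ z = 0.2327 × 20.0 × 6.7 = 31.18 kPa.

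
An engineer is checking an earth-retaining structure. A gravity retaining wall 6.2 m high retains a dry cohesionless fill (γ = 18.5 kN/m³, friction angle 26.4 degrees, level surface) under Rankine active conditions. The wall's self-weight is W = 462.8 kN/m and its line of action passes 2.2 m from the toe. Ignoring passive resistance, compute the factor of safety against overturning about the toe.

K_a = tan²(45° − 26.4°/2) = 0.3844.
P_a = ½K_aγH² = 0.5×0.3844×18.5×6.2² = 136.7 kN/m, acting at H/3 = 2.067 m above the base.
Overturning moment M_o = P_a × H/3 = 136.7 × 2.067 = 282.5.
Resisting moment M_r = W × 2.2 = 462.8 × 2.2 = 1018.
FS_overturning = M_r/M_o = 1018/282.5 = 3.604.

3.60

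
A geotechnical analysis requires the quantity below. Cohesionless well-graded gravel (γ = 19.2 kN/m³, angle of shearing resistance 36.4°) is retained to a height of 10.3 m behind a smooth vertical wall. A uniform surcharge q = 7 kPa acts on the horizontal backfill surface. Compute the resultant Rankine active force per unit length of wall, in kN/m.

K_a = tan²(45° − φ/2) = 0.2552.
Soil triangle: ½ K_a γ H² = 0.5×0.2552×19.2×10.3² = 259.9 kN/m.
Surcharge rectangle: K_a q H = 0.2552×7×10.3 = 18.40 kN/m.
Total = 259.9 + 18.40 = 278.3 kN/m.

278 kN/m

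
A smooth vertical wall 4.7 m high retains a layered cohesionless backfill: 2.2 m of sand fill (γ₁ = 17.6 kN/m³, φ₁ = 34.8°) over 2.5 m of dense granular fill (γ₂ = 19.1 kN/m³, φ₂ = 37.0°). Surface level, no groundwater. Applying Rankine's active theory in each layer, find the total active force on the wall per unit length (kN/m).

50.5 kN/m

K_a1 = tan²(45°−34.8°/2) = 0.2733; K_a2 = tan²(45°−37.0°/2) = 0.2486.
Layer 1: σ at base = K_a1 γ₁ h₁ = 10.58 kPa; P₁ = ½×10.58×2.2 = 11.64.
Layer 2: σ_v at top = γ₁h₁ = 38.72; σ_h top = K_a2×38.72 = 9.625; σ_h base = K_a2×(38.72+19.1×2.5) = 21.50.
P₂ = ½(9.625+21.50)×2.5 = 38.90. Total P_a = 11.64+38.90 = 50.54 kN/m.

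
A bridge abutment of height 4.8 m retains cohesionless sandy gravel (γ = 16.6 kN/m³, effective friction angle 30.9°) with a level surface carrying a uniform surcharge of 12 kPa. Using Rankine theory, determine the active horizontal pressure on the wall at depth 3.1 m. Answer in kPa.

K_a = (1 − sin φ)/(1 + sin φ) = 0.3214.
σ_v = γz + q = 16.6 × 3.1 + 12 = 63.46 kPa.
σ_h = K_a σ_v = 0.3214 × 63.46 = 20.40 kPa.

20.4 kPa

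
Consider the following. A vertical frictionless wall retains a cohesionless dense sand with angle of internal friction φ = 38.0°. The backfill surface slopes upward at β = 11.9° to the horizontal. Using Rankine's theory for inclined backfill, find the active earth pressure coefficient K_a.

K_a = cos β · (cos β − √(cos²β − cos²φ)) / (cos β + √(cos²β − cos²φ)).
cos β = 0.9785, cos φ = 0.7880, √(cos²β − cos²φ) = 0.5801.
K_a = 0.9785 × (0.9785 − 0.5801)/(0.9785 + 0.5801) = 0.2501.

0.250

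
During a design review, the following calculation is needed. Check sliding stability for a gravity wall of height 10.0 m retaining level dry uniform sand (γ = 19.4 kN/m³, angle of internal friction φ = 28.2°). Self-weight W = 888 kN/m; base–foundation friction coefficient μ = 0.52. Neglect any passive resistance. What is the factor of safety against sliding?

K_a = tan²(45° − 28.2°/2) = 0.3582.
P_a = ½K_aγH² = 0.5×0.3582×19.4×10.0² = 347.4 kN/m, acting at H/3 = 3.333 m above the base.
FS_sliding = μW / P_a = 0.52×888 / 347.4 = 1.329.

1.33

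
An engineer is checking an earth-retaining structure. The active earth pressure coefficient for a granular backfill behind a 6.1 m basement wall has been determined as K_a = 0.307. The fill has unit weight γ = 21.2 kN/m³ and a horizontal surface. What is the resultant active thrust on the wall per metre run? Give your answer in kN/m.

P = ½ K_a γ H² = 0.5 × 0.307 × 21.2 × 6.1² = 121.1 kN/m.

121 kN/m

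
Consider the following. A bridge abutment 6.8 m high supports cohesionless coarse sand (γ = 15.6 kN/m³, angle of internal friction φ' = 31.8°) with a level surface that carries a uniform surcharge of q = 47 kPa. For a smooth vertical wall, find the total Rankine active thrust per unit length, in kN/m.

K_a = tan²(45° − φ/2) = 0.3098.
Soil triangle: ½ K_a γ H² = 0.5×0.3098×15.6×6.8² = 111.7 kN/m.
Surcharge rectangle: K_a q H = 0.3098×47×6.8 = 99.01 kN/m.
Total = 111.7 + 99.01 = 210.7 kN/m.

211 kN/m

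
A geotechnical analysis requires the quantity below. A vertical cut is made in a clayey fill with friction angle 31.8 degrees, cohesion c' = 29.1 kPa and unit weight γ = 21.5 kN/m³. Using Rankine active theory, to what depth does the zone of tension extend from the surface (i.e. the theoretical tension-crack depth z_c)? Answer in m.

K_a = tan²(45° − 31.8°/2) = 0.3098; √K_a = 0.5566.
The active pressure is zero where K_a γ z = 2c√K_a, so z_c = 2c/(γ√K_a) = 2×29.1/(21.5×0.5566) = 4.863 m.

4.86 m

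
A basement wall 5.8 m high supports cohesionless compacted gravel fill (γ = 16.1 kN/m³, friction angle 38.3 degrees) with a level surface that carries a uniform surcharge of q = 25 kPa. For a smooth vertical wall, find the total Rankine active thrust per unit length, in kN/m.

K_a = tan²(45° − φ/2) = 0.2347.
Soil triangle: ½ K_a γ H² = 0.5×0.2347×16.1×5.8² = 63.57 kN/m.
Surcharge rectangle: K_a q H = 0.2347×25×5.8 = 34.04 kN/m.
Total = 63.57 + 34.04 = 97.60 kN/m.

97.6 kN/m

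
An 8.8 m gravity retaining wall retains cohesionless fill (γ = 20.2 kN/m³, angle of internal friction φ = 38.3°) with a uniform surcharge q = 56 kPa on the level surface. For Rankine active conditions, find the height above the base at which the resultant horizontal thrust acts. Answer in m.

K_a = 0.2347.
Triangular part P₁ = ½K_aγH² = 183.6 at H/3 = 2.933 m; rectangular part P₂ = K_a q H = 115.7 at H/2 = 4.400 m.
ȳ = (P₁·2.933 + P₂·4.400)/(P₁+P₂) = 3.500 m.

3.50 m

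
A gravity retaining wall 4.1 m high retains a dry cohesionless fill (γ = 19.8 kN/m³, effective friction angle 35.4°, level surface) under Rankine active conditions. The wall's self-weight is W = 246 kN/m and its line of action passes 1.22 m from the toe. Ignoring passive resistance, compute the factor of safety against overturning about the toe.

K_a = tan²(45° − 35.4°/2) = 0.2664.
P_a = ½K_aγH² = 0.5×0.2664×19.8×4.1² = 44.33 kN/m, acting at H/3 = 1.367 m above the base.
Overturning moment M_o = P_a × H/3 = 44.33 × 1.367 = 60.59.
Resisting moment M_r = W × 1.22 = 246 × 1.22 = 300.1.
FS_overturning = M_r/M_o = 300.1/60.59 = 4.953.

4.95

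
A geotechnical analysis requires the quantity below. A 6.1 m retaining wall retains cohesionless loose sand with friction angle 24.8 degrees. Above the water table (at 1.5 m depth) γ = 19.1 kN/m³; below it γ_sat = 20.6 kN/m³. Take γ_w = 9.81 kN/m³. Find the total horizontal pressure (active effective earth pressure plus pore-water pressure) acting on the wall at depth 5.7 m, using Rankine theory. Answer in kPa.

71.5 kPa

K_a = (1 − sin φ)/(1 + sin φ) = 0.4090.
γ' = 20.6 − 9.81 = 10.79 kN/m³.
Effective vertical stress at 5.7 m: σ'_v = 19.1×1.5 + 10.79×4.20 = 73.97 kPa.
σ'_h = K_a σ'_v = 0.4090 × 73.97 = 30.25 kPa; u = γ_w × 4.20 = 41.20 kPa.
Total σ_h = 30.25 + 41.20 = 71.45 kPa.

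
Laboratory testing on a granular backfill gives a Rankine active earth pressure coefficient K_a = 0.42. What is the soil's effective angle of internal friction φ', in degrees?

24.1°

K_a = tan²(45° − φ/2) ⇒ 45° − φ/2 = arctan(√0.42) = 32.95°.
φ = 2(45° − 32.95°) = 24.11°.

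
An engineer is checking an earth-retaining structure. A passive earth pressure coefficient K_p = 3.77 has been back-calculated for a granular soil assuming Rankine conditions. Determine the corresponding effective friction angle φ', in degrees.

35.5°

K_p = (1+sin φ)/(1−sin φ) ⇒ sin φ = (K_p − 1)/(K_p + 1) = 0.5807.
φ = arcsin(0.5807) = 35.50°.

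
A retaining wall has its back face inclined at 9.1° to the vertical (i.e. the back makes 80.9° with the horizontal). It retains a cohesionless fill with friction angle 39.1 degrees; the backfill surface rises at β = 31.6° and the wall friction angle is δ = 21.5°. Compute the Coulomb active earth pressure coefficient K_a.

0.471

K_a = sin²(α+φ) / [sin²α · sin(α−δ) · (1 + √{sin(φ+δ)sin(φ−β) / (sin(α−δ)sin(α+β))})²].
With α = 80.9°, φ = 39.1°, δ = 21.5°, β = 31.6°: K_a = 0.4705.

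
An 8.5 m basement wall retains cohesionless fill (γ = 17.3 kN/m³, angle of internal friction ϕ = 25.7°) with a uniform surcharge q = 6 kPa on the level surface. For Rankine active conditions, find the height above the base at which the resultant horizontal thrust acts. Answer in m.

K_a = 0.3950.
Triangular part P₁ = ½K_aγH² = 246.9 at H/3 = 2.833 m; rectangular part P₂ = K_a q H = 20.15 at H/2 = 4.250 m.
ȳ = (P₁·2.833 + P₂·4.250)/(P₁+P₂) = 2.940 m.

2.94 m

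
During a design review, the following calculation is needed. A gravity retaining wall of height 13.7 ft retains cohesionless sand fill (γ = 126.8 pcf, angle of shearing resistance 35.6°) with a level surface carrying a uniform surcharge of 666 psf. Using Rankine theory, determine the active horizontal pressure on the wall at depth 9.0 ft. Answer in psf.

K_a = (1 − sin φ)/(1 + sin φ) = 0.2641.
σ_v = γz + q = 126.8 × 9.0 + 666 = 1807 psf.
σ_h = K_a σ_v = 0.2641 × 1807 = 477.3 psf.

477 psf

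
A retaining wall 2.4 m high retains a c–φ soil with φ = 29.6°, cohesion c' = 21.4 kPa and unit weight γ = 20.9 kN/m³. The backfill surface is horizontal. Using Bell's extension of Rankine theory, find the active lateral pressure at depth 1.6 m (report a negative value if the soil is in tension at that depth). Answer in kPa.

-13.6 kPa

K_a = (1 − sin φ)/(1 + sin φ) = 0.3387.
σ_a = K_a γ z − 2c√K_a = 0.3387×20.9×1.6 − 2×21.4×0.5820 = -13.58 kPa.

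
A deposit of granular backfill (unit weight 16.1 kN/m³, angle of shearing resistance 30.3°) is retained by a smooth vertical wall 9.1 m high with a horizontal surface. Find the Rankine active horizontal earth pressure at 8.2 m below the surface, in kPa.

K_a = (1 − sin φ)/(1 + sin φ) = 0.3293.
σ_h = K_a γ z = 0.3293 × 16.1 × 8.2 = 43.48 kPa.

43.5 kPa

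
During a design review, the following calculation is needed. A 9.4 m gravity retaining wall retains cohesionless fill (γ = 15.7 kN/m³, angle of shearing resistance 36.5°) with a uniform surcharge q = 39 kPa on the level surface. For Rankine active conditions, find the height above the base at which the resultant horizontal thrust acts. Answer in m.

3.68 m

K_a = 0.2541.
Triangular part P₁ = ½K_aγH² = 176.2 at H/3 = 3.133 m; rectangular part P₂ = K_a q H = 93.14 at H/2 = 4.700 m.
ȳ = (P₁·3.133 + P₂·4.700)/(P₁+P₂) = 3.675 m.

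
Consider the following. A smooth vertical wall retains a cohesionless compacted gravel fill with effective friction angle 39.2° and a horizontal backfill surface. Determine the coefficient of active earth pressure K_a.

K_a = tan²(45° − φ/2) = tan²(25.40°) = 0.2255.

0.225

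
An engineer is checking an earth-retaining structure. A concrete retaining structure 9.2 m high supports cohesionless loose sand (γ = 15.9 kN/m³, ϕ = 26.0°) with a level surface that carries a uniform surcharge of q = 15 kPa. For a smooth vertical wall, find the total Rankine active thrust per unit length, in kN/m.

317 kN/m

K_a = tan²(45° − φ/2) = 0.3905.
Soil triangle: ½ K_a γ H² = 0.5×0.3905×15.9×9.2² = 262.7 kN/m.
Surcharge rectangle: K_a q H = 0.3905×15×9.2 = 53.88 kN/m.
Total = 262.7 + 53.88 = 316.6 kN/m.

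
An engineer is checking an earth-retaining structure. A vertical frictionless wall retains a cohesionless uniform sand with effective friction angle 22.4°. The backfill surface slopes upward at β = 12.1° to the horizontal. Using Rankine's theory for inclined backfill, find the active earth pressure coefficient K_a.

K_a = cos β · (cos β − √(cos²β − cos²φ)) / (cos β + √(cos²β − cos²φ)).
cos β = 0.9778, cos φ = 0.9245, √(cos²β − cos²φ) = 0.3182.
K_a = 0.9778 × (0.9778 − 0.3182)/(0.9778 + 0.3182) = 0.4976.

0.498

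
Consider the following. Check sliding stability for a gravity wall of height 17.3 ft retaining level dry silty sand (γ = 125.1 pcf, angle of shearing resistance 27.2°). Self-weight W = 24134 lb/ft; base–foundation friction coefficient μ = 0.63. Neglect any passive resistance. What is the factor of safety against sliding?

2.18

K_a = tan²(45° − 27.2°/2) = 0.3726.
P_a = ½K_aγH² = 0.5×0.3726×125.1×17.3² = 6975 lb/ft, acting at H/3 = 5.767 ft above the base.
FS_sliding = μW / P_a = 0.63×24134 / 6975 = 2.180.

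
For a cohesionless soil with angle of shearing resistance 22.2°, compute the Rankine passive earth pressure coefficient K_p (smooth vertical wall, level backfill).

2.21

K_p = (1 + sin φ)/(1 − sin φ) = tan²(45° + 22.2°/2) = 2.215.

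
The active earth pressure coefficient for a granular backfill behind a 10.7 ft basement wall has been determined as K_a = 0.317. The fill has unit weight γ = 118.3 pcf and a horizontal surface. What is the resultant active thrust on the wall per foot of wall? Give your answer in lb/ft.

2150 lb/ft

P = ½ K_a γ H² = 0.5 × 0.317 × 118.3 × 10.7² = 2147 lb/ft.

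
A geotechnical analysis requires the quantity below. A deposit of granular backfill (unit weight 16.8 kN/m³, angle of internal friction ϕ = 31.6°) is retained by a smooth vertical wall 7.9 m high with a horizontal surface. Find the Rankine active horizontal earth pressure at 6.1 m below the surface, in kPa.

K_a = (1 − sin φ)/(1 + sin φ) = 0.3123.
σ_h = K_a γ z = 0.3123 × 16.8 × 6.1 = 32.01 kPa.

32.0 kPa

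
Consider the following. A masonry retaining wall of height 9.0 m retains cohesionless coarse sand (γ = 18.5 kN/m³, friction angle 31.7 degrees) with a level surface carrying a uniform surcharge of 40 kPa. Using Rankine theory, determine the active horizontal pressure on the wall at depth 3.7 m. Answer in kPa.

33.7 kPa

K_a = (1 − sin φ)/(1 + sin φ) = 0.3111.
σ_v = γz + q = 18.5 × 3.7 + 40 = 108.5 kPa.
σ_h = K_a σ_v = 0.3111 × 108.5 = 33.74 kPa.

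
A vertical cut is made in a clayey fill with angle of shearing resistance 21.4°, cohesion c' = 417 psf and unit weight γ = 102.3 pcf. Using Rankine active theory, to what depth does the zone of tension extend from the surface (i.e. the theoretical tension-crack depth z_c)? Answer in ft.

12.0 ft

K_a = tan²(45° − 21.4°/2) = 0.4653; √K_a = 0.6822.
The active pressure is zero where K_a γ z = 2c√K_a, so z_c = 2c/(γ√K_a) = 2×417/(102.3×0.6822) = 11.95 ft.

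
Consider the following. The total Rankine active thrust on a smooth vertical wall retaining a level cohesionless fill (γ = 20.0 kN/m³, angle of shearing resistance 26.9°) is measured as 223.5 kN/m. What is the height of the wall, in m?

K_a = 0.3770. P_a = ½ K_a γ H² ⇒ H = √(2P_a/(K_a γ)).
H = √(2×223.5/(0.3770×20.0)) = 7.700 m.

7.70 m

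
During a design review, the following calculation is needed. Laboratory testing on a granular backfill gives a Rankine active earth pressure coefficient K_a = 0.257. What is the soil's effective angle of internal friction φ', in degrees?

36.2°

K_a = tan²(45° − φ/2) ⇒ 45° − φ/2 = arctan(√0.257) = 26.88°.
φ = 2(45° − 26.88°) = 36.23°.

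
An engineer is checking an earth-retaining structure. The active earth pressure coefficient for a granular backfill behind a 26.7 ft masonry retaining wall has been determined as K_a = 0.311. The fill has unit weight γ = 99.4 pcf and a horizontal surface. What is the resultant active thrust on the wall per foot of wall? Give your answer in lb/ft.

P = ½ K_a γ H² = 0.5 × 0.311 × 99.4 × 26.7² = 11020 lb/ft.

11000 lb/ft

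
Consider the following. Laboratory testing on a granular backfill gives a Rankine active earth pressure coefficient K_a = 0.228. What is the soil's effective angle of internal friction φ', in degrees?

K_a = tan²(45° − φ/2) ⇒ 45° − φ/2 = arctan(√0.228) = 25.52°.
φ = 2(45° − 25.52°) = 38.95°.

39.0°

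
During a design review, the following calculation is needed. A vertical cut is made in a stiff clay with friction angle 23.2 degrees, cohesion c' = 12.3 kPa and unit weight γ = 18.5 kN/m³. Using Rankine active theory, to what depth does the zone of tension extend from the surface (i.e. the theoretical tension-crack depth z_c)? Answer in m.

2.02 m

K_a = tan²(45° − 23.2°/2) = 0.4348; √K_a = 0.6594.
The active pressure is zero where K_a γ z = 2c√K_a, so z_c = 2c/(γ√K_a) = 2×12.3/(18.5×0.6594) = 2.017 m.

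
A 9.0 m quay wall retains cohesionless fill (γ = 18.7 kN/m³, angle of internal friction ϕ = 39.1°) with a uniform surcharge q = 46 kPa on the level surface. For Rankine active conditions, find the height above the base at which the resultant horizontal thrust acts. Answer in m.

K_a = 0.2265.
Triangular part P₁ = ½K_aγH² = 171.5 at H/3 = 3.000 m; rectangular part P₂ = K_a q H = 93.76 at H/2 = 4.500 m.
ȳ = (P₁·3.000 + P₂·4.500)/(P₁+P₂) = 3.530 m.

3.53 m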